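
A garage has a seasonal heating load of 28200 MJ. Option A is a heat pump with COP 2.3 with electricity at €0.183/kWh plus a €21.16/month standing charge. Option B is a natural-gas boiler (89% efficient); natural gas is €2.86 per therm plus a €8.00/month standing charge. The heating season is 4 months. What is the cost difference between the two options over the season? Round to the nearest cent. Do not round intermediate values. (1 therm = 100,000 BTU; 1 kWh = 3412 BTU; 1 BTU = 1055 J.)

Heat load = 28200 MJ = 28,200,000,000 J / 1055 = 26,729,858 BTU
Gas: input = 26,729,858 / 0.89 = 30,033,548 BTU = 300.3 therm → 300.3 × €2.86 = €858.96; + 4 × €8.00 standing = €890.96
Heat pump: 26,729,858 BTU / 3412 = 7,834 kWh heat; / 2.3 = 3,406 kWh in → × €0.183 = €623.32; + 4 × €21.16 standing = €707.96
Difference = |€890.96 − €707.96| = €183.00

€183.00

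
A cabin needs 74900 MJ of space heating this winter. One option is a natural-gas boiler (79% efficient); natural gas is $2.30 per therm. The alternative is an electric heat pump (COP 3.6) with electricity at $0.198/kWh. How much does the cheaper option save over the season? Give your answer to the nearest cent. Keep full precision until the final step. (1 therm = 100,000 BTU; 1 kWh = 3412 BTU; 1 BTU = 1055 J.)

Heat load = 74900 MJ = 74,900,000,000 J / 1055 = 70,995,261 BTU
Gas: input = 70,995,261 / 0.790 = 89,867,419 BTU = 898.7 therm → 898.7 × $2.30 = $2,066.95
Heat pump: 70,995,261 BTU / 3412 = 20,810 kWh heat; / 3.6 = 5,780 kWh in → × $0.198 = $1,144.41
Difference = |$2,066.95 − $1,144.41| = $922.54

$922.54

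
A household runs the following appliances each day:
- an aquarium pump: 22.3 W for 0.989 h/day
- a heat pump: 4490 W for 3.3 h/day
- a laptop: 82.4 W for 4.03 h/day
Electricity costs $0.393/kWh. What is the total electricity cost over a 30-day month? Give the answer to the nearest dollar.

aquarium pump: 22.3 W × 0.989 h × 30 d = 662 Wh = 0.6616 kWh
heat pump: 4490 W × 3.3 h × 30 d = 444,510 Wh = 444.5 kWh
laptop: 82.4 W × 4.03 h × 30 d = 9,962 Wh = 9.962 kWh
Total energy = 0.6616 + 444.5 + 9.962 = 455.1 kWh
Cost = 455.1 kWh × $0.393 = $178.87 ≈ $179

$179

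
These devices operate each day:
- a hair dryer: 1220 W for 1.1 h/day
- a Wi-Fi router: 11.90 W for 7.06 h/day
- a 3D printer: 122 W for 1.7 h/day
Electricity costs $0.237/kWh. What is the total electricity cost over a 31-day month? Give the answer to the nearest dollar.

hair dryer: 1220 W × 1.1 h × 31 d = 41,602 Wh = 41.6 kWh
Wi-Fi router: 11.90 W × 7.06 h × 31 d = 2,604 Wh = 2.604 kWh
3D printer: 122 W × 1.7 h × 31 d = 6,429 Wh = 6.429 kWh
Total energy = 41.6 + 2.604 + 6.429 = 50.64 kWh
Cost = 50.64 kWh × $0.237 = $12.00

$12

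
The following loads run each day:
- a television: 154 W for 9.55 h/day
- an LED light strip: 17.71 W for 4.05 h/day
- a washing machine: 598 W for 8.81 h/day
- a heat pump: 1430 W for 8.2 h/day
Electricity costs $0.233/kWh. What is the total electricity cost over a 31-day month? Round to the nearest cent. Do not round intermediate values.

$133.89

television: 154 W × 9.55 h × 31 d = 45,592 Wh = 45.59 kWh
LED light strip: 17.71 W × 4.05 h × 31 d = 2,223 Wh = 2.223 kWh
washing machine: 598 W × 8.81 h × 31 d = 163,320 Wh = 163.3 kWh
heat pump: 1430 W × 8.2 h × 31 d = 363,506 Wh = 363.5 kWh
Total energy = 45.59 + 2.223 + 163.3 + 363.5 = 574.6 kWh
Cost = 574.6 kWh × $0.233 = $133.89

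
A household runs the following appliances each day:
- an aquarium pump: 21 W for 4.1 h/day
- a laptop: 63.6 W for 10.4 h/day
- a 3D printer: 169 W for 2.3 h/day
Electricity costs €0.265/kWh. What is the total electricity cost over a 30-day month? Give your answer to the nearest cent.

€9.03

aquarium pump: 21 W × 4.1 h × 30 d = 2,583 Wh = 2.583 kWh
laptop: 63.6 W × 10.4 h × 30 d = 19,843 Wh = 19.84 kWh
3D printer: 169 W × 2.3 h × 30 d = 11,661 Wh = 11.66 kWh
Total energy = 2.583 + 19.84 + 11.66 = 34.09 kWh
Cost = 34.09 kWh × €0.265 = €9.03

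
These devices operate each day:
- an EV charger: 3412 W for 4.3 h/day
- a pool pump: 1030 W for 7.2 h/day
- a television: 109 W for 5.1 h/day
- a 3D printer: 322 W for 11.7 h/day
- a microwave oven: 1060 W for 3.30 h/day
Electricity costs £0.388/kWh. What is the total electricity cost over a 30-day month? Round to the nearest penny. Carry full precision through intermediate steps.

EV charger: 3412 W × 4.3 h × 30 d = 440,148 Wh = 440.1 kWh
pool pump: 1030 W × 7.2 h × 30 d = 222,480 Wh = 222.5 kWh
television: 109 W × 5.1 h × 30 d = 16,677 Wh = 16.68 kWh
3D printer: 322 W × 11.7 h × 30 d = 113,022 Wh = 113 kWh
microwave oven: 1060 W × 3.30 h × 30 d = 104,940 Wh = 104.9 kWh
Total energy = 440.1 + 222.5 + 16.68 + 113 + 104.9 = 897.3 kWh
Cost = 897.3 kWh × £0.388 = £348.14

£348.14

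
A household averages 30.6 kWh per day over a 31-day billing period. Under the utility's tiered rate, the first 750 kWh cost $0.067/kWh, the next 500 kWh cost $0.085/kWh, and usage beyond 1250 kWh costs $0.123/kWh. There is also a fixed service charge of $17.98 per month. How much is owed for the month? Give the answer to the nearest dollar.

$85

Usage = 30.6 kWh/day × 31 days = 948.6 kWh
First 750 kWh × $0.067 = $50.25
Next 198.6 kWh × $0.085 = $16.88
Remaining tier: 0 kWh (not reached)
Energy charge = $67.13; + service $17.98 = $85.11 ≈ $85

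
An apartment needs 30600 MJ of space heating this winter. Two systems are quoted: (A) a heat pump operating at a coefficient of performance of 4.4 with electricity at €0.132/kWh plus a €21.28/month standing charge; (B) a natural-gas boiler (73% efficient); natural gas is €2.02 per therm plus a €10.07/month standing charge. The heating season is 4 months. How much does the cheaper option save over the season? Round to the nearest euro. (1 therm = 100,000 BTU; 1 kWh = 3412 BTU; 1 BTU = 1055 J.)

€503

Heat load = 30600 MJ = 30,600,000,000 J / 1055 = 29,004,739 BTU
Gas: input = 29,004,739 / 0.73 = 39,732,520 BTU = 397.3 therm → 397.3 × €2.02 = €802.60; + 4 × €10.07 standing = €842.88
Heat pump: 29,004,739 BTU / 3412 = 8,501 kWh heat; / 4.4 = 1,932 kWh in → × €0.132 = €255.02; + 4 × €21.28 standing = €340.14
Difference = |€842.88 − €340.14| = €502.73 ≈ €503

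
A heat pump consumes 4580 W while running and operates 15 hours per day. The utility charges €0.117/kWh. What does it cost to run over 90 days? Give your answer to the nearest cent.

€723.41

Energy = 4580 W × 15 h/day × 90 days = 6,183,000 Wh = 6,183 kWh
Cost = 6,183 kWh × €0.117/kWh = €723.41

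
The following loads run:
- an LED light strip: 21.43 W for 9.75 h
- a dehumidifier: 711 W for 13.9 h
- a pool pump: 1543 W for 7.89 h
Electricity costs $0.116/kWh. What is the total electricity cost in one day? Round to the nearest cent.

$2.58

LED light strip: 21.43 W × 9.75 h = 209 Wh = 0.2089 kWh
dehumidifier: 711 W × 13.9 h = 9,883 Wh = 9.883 kWh
pool pump: 1543 W × 7.89 h = 12,174 Wh = 12.17 kWh
Total energy = 0.2089 + 9.883 + 12.17 = 22.27 kWh
Cost = 22.27 kWh × $0.116 = $2.58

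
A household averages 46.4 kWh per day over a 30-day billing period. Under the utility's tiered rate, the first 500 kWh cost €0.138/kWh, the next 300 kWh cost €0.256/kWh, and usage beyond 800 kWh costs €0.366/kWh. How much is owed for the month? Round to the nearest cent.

Usage = 46.4 kWh/day × 30 days = 1392 kWh
First 500 kWh × €0.138 = €69.00
Next 300 kWh × €0.256 = €76.80
Remaining 592 kWh × €0.366 = €216.67
Total = €362.47

€362.47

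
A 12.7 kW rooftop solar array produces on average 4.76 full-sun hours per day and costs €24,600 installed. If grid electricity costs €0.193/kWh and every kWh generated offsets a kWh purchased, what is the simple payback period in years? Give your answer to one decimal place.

Daily generation = 12.7 kW × 4.76 h = 60.45 kWh
Annual generation = 60.45 × 365 = 22065 kWh
Annual savings = 22065 × €0.193 = €4,258.54
Payback = €24,600 / €4,258.54 = 5.78 years

5.8 years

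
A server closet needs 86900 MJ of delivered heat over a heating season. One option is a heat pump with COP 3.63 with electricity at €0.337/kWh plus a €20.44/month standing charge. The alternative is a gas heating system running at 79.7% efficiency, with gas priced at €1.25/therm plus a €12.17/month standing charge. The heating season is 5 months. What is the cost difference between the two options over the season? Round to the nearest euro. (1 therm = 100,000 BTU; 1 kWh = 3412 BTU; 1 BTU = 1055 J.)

€991

Heat load = 86900 MJ = 86,900,000,000 J / 1055 = 82,369,668 BTU
Gas: input = 82,369,668 / 0.797 = 103,349,646 BTU = 1,033 therm → 1,033 × €1.25 = €1,291.87; + 5 × €12.17 standing = €1,352.72
Heat pump: 82,369,668 BTU / 3412 = 24,140 kWh heat; / 3.63 = 6,650 kWh in → × €0.337 = €2,241.20; + 5 × €20.44 standing = €2,343.40
Difference = |€1,352.72 − €2,343.40| = €990.68 ≈ €991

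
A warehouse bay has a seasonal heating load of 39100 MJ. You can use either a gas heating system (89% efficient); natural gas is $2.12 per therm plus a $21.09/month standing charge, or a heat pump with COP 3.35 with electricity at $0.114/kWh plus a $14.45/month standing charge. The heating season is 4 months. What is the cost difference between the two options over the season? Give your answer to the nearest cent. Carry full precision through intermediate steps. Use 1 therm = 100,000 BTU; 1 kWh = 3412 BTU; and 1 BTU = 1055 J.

Heat load = 39100 MJ = 39,100,000,000 J / 1055 = 37,061,611 BTU
Gas: input = 37,061,611 / 0.89 = 41,642,260 BTU = 416.4 therm → 416.4 × $2.12 = $882.82; + 4 × $21.09 standing = $967.18
Heat pump: 37,061,611 BTU / 3412 = 10,860 kWh heat; / 3.35 = 3,242 kWh in → × $0.114 = $369.64; + 4 × $14.45 standing = $427.44
Difference = |$967.18 − $427.44| = $539.74

$539.74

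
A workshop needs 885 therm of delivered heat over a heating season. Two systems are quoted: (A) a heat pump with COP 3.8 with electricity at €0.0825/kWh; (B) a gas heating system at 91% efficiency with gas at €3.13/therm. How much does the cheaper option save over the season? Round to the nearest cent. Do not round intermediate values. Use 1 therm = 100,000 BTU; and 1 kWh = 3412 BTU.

Heat load = 885 therm × 100,000 = 88,500,000 BTU
Gas: input = 88,500,000 / 0.91 = 97,252,747 BTU = 972.5 therm → 972.5 × €3.13 = €3,044.01
Heat pump: 88,500,000 BTU / 3412 = 25,940 kWh heat; / 3.8 = 6,826 kWh in → × €0.0825 = €563.12
Difference = |€3,044.01 − €563.12| = €2,480.89

€2480.89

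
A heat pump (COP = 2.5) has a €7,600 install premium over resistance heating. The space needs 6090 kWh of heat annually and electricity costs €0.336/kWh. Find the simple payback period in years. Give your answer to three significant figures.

6.19 years

Resistance: 6090 kWh × €0.336 = €2,046.24/yr
Heat pump: 6090 / 2.5 = 2436 kWh in → × €0.336 = €818.50/yr
Annual savings = €1,227.74
Payback = €7,600 / €1,227.74 = 6.19 years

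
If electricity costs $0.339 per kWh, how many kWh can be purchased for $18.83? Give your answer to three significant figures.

$18.83 / $0.339 per kWh = 55.55 kWh

55.5 kWh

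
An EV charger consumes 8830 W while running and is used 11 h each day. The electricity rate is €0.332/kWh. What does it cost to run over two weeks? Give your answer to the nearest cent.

€451.46

Energy = 8830 W × 11 h/day × 14 days = 1,359,820 Wh = 1,360 kWh
Cost = 1,360 kWh × €0.332/kWh = €451.46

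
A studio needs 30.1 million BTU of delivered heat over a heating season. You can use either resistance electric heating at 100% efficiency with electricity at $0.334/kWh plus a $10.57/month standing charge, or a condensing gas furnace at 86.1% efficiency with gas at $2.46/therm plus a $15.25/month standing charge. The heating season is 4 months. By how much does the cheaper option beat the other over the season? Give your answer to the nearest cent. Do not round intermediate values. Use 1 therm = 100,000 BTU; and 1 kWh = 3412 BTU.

$2067.76

Heat load = 30.1 × 10⁶ BTU = 30,100,000 BTU
Gas: input = 30,100,000 / 0.861 = 34,959,350 BTU = 349.6 therm → 349.6 × $2.46 = $860.00; + 4 × $15.25 standing = $921.00
Electric: 30,100,000 BTU / 3412 = 8,822 kWh → × $0.334 = $2,946.48; + 4 × $10.57 standing = $2,988.76
Difference = |$921.00 − $2,988.76| = $2,067.76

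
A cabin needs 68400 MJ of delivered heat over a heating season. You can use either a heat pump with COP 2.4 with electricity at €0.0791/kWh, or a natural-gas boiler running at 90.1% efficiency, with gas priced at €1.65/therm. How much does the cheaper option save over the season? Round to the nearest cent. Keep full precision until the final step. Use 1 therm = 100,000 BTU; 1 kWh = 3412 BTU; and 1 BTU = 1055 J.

€561.04

Heat load = 68400 MJ = 68,400,000,000 J / 1055 = 64,834,123 BTU
Gas: input = 64,834,123 / 0.901 = 71,957,961 BTU = 719.6 therm → 719.6 × €1.65 = €1,187.31
Heat pump: 64,834,123 BTU / 3412 = 19,000 kWh heat; / 2.4 = 7,917 kWh in → × €0.0791 = €626.27
Difference = |€1,187.31 − €626.27| = €561.04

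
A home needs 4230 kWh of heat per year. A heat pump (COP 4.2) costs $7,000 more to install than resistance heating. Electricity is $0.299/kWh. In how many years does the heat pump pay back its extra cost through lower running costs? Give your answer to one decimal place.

7.3 years

Resistance: 4230 kWh × $0.299 = $1,264.77/yr
Heat pump: 4230 / 4.2 = 1007 kWh in → × $0.299 = $301.14/yr
Annual savings = $963.63
Payback = $7,000 / $963.63 = 7.26 years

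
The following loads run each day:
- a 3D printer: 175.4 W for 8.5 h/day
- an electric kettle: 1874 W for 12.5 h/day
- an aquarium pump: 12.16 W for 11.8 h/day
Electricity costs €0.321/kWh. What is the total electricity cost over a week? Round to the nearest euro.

3D printer: 175.4 W × 8.5 h × 7 d = 10,436 Wh = 10.44 kWh
electric kettle: 1874 W × 12.5 h × 7 d = 163,975 Wh = 164 kWh
aquarium pump: 12.16 W × 11.8 h × 7 d = 1,004 Wh = 1.004 kWh
Total energy = 10.44 + 164 + 1.004 = 175.4 kWh
Cost = 175.4 kWh × €0.321 = €56.31 ≈ €56

€56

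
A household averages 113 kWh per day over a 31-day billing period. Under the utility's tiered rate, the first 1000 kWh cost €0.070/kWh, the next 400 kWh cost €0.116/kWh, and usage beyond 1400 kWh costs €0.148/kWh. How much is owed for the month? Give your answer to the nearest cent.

Usage = 113 kWh/day × 31 days = 3503 kWh
First 1000 kWh × €0.070 = €70.00
Next 400 kWh × €0.116 = €46.40
Remaining 2103 kWh × €0.148 = €311.24
Total = €427.64

€427.64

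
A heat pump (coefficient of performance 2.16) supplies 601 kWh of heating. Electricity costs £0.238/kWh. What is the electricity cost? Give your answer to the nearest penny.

Electrical input = 601 kWh / 2.16 = 278.2 kWh
Cost = 278.2 × £0.238/kWh = £66.22

£66.22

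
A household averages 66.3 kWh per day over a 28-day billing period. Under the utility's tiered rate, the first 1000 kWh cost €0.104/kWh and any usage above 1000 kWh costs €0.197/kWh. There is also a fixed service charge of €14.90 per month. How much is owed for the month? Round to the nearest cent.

€287.61

Usage = 66.3 kWh/day × 28 days = 1856.4 kWh
First 1000 kWh × €0.104 = €104.00
Remaining 856.4 kWh × €0.197 = €168.71
Energy charge = €272.71; + service €14.90 = €287.61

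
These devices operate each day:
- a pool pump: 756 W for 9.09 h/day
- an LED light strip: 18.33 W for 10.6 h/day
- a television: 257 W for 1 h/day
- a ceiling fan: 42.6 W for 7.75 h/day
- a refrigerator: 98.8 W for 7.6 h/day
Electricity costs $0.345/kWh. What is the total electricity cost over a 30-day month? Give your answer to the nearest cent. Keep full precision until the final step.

pool pump: 756 W × 9.09 h × 30 d = 206,161 Wh = 206.2 kWh
LED light strip: 18.33 W × 10.6 h × 30 d = 5,829 Wh = 5.829 kWh
television: 257 W × 1 h × 30 d = 7,710 Wh = 7.71 kWh
ceiling fan: 42.6 W × 7.75 h × 30 d = 9,905 Wh = 9.905 kWh
refrigerator: 98.8 W × 7.6 h × 30 d = 22,526 Wh = 22.53 kWh
Total energy = 206.2 + 5.829 + 7.71 + 9.905 + 22.53 = 252.1 kWh
Cost = 252.1 kWh × $0.345 = $86.99

$86.99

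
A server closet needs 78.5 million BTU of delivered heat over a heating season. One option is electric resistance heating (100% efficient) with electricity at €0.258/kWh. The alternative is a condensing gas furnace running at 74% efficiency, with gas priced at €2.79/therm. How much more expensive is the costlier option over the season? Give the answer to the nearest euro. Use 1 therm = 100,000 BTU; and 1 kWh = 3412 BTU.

Heat load = 78.5 × 10⁶ BTU = 78,500,000 BTU
Gas: input = 78,500,000 / 0.74 = 106,081,081 BTU = 1,061 therm → 1,061 × €2.79 = €2,959.66
Electric: 78,500,000 BTU / 3412 = 23,010 kWh → × €0.258 = €5,935.81
Difference = |€2,959.66 − €5,935.81| = €2,976.15 ≈ €2976

€2976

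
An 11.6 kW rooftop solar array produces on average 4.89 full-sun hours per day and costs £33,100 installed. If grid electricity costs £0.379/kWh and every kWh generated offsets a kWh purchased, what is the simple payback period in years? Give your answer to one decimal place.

Daily generation = 11.6 kW × 4.89 h = 56.72 kWh
Annual generation = 56.72 × 365 = 20704 kWh
Annual savings = 20704 × £0.379 = £7,846.91
Payback = £33,100 / £7,846.91 = 4.22 years

4.2 years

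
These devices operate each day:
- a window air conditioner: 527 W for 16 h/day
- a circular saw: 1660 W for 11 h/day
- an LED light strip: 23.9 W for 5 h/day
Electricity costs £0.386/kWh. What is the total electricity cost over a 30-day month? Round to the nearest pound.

£310

window air conditioner: 527 W × 16 h × 30 d = 252,960 Wh = 253 kWh
circular saw: 1660 W × 11 h × 30 d = 547,800 Wh = 547.8 kWh
LED light strip: 23.9 W × 5 h × 30 d = 3,585 Wh = 3.585 kWh
Total energy = 253 + 547.8 + 3.585 = 804.3 kWh
Cost = 804.3 kWh × £0.386 = £310.48 ≈ £310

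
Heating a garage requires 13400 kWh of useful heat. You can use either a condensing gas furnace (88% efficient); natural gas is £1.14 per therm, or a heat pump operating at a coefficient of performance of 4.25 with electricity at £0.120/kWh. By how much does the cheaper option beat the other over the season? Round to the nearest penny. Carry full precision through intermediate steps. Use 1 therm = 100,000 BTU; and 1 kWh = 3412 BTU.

£213.94

Heat load = 13400 kWh × 3412 = 45,720,800 BTU
Gas: input = 45,720,800 / 0.88 = 51,955,455 BTU = 519.6 therm → 519.6 × £1.14 = £592.29
Heat pump: 45,720,800 BTU / 3412 = 13,400 kWh heat; / 4.25 = 3,153 kWh in → × £0.120 = £378.35
Difference = |£592.29 − £378.35| = £213.94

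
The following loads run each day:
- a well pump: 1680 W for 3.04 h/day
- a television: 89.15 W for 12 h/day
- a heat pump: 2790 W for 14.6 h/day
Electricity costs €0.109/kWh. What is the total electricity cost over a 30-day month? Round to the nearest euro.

well pump: 1680 W × 3.04 h × 30 d = 153,216 Wh = 153.2 kWh
television: 89.15 W × 12 h × 30 d = 32,094 Wh = 32.09 kWh
heat pump: 2790 W × 14.6 h × 30 d = 1,222,020 Wh = 1,222 kWh
Total energy = 153.2 + 32.09 + 1,222 = 1,407 kWh
Cost = 1,407 kWh × €0.109 = €153.40 ≈ €153

€153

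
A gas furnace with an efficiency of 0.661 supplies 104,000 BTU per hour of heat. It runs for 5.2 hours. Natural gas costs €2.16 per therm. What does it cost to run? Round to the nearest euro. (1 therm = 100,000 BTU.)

€18

Heat delivered = 104,000 BTU/h × 5.2 h = 540,800 BTU
Gas input = 540,800 / 0.661 = 818,154 BTU
= 818,154 / 100,000 = 8.182 therm
Cost = 8.182 × €2.16/therm = €17.67 ≈ €18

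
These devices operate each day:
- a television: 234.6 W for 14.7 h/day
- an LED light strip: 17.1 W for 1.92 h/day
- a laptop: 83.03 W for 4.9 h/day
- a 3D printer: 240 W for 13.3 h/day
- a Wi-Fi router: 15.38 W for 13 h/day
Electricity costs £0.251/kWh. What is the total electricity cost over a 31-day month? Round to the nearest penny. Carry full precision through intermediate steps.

£56.65

television: 234.6 W × 14.7 h × 31 d = 106,907 Wh = 106.9 kWh
LED light strip: 17.1 W × 1.92 h × 31 d = 1,018 Wh = 1.018 kWh
laptop: 83.03 W × 4.9 h × 31 d = 12,612 Wh = 12.61 kWh
3D printer: 240 W × 13.3 h × 31 d = 98,952 Wh = 98.95 kWh
Wi-Fi router: 15.38 W × 13 h × 31 d = 6,198 Wh = 6.198 kWh
Total energy = 106.9 + 1.018 + 12.61 + 98.95 + 6.198 = 225.7 kWh
Cost = 225.7 kWh × £0.251 = £56.65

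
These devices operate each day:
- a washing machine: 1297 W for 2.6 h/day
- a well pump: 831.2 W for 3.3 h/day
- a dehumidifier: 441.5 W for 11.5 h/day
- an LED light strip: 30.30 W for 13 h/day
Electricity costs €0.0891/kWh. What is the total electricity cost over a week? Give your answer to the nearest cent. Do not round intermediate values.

washing machine: 1297 W × 2.6 h × 7 d = 23,605 Wh = 23.61 kWh
well pump: 831.2 W × 3.3 h × 7 d = 19,201 Wh = 19.2 kWh
dehumidifier: 441.5 W × 11.5 h × 7 d = 35,541 Wh = 35.54 kWh
LED light strip: 30.30 W × 13 h × 7 d = 2,757 Wh = 2.757 kWh
Total energy = 23.61 + 19.2 + 35.54 + 2.757 = 81.1 kWh
Cost = 81.1 kWh × €0.0891 = €7.23

€7.23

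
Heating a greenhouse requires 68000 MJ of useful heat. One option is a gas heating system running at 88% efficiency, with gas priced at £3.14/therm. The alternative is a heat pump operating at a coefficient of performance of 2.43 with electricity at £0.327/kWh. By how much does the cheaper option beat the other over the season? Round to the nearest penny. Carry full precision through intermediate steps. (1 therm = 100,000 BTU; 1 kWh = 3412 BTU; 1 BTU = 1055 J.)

£242.21

Heat load = 68000 MJ = 68,000,000,000 J / 1055 = 64,454,976 BTU
Gas: input = 64,454,976 / 0.88 = 73,244,291 BTU = 732.4 therm → 732.4 × £3.14 = £2,299.87
Heat pump: 64,454,976 BTU / 3412 = 18,890 kWh heat; / 2.43 = 7,774 kWh in → × £0.327 = £2,542.08
Difference = |£2,299.87 − £2,542.08| = £242.21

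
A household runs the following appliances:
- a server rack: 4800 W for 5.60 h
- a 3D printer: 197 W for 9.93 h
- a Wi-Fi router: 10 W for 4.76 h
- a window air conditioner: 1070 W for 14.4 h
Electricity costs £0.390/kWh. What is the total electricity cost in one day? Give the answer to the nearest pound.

server rack: 4800 W × 5.60 h = 26,880 Wh = 26.88 kWh
3D printer: 197 W × 9.93 h = 1,956 Wh = 1.956 kWh
Wi-Fi router: 10 W × 4.76 h = 48 Wh = 0.0476 kWh
window air conditioner: 1070 W × 14.4 h = 15,408 Wh = 15.41 kWh
Total energy = 26.88 + 1.956 + 0.0476 + 15.41 = 44.29 kWh
Cost = 44.29 kWh × £0.390 = £17.27 ≈ £17

£17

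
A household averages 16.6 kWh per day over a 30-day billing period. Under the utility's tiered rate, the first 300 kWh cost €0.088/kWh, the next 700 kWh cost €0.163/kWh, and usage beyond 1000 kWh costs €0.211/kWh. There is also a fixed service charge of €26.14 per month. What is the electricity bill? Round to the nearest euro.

€85

Usage = 16.6 kWh/day × 30 days = 498 kWh
First 300 kWh × €0.088 = €26.40
Next 198 kWh × €0.163 = €32.27
Remaining tier: 0 kWh (not reached)
Energy charge = €58.67; + service €26.14 = €84.81 ≈ €85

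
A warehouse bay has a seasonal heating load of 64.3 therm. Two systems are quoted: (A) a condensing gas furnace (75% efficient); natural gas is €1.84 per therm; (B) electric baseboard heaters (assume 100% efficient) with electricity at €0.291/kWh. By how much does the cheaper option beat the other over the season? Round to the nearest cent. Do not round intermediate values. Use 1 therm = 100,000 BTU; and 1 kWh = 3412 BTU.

€390.65

Heat load = 64.3 therm × 100,000 = 6,430,000 BTU
Gas: input = 6,430,000 / 0.75 = 8,573,333 BTU = 85.73 therm → 85.73 × €1.84 = €157.75
Electric: 6,430,000 BTU / 3412 = 1,885 kWh → × €0.291 = €548.40
Difference = |€157.75 − €548.40| = €390.65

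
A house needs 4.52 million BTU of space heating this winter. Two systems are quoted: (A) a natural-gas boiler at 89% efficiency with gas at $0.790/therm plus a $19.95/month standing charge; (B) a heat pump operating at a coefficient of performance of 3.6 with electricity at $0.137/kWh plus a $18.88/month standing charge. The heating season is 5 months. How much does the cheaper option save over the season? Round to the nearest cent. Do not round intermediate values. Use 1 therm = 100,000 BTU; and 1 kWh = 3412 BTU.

$4.94

Heat load = 4.52 × 10⁶ BTU = 4,520,000 BTU
Gas: input = 4,520,000 / 0.89 = 5,078,652 BTU = 50.79 therm → 50.79 × $0.790 = $40.12; + 5 × $19.95 standing = $139.87
Heat pump: 4,520,000 BTU / 3412 = 1,325 kWh heat; / 3.6 = 368 kWh in → × $0.137 = $50.41; + 5 × $18.88 standing = $144.81
Difference = |$139.87 − $144.81| = $4.94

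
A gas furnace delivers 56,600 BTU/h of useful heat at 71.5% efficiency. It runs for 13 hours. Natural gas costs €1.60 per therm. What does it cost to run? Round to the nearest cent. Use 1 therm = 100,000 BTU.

Heat delivered = 56,600 BTU/h × 13 h = 735,800 BTU
Gas input = 735,800 / 0.715 = 1,029,091 BTU
= 1,029,091 / 100,000 = 10.29 therm
Cost = 10.29 × €1.60/therm = €16.47

€16.47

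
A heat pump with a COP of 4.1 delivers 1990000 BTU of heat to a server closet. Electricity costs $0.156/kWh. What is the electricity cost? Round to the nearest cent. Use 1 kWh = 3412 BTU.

$22.19

Heat delivered = 1,990,000 BTU / 3412 = 583.2 kWh
Electrical input = 583.2 kWh / 4.1 = 142.3 kWh
Cost = 142.3 × $0.156/kWh = $22.19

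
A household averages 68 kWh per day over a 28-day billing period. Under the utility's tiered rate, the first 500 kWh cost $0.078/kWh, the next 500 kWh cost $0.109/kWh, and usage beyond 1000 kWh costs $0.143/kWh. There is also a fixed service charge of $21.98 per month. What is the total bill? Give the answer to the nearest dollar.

$245

Usage = 68 kWh/day × 28 days = 1904 kWh
First 500 kWh × $0.078 = $39.00
Next 500 kWh × $0.109 = $54.50
Remaining 904 kWh × $0.143 = $129.27
Energy charge = $222.77; + service $21.98 = $244.75 ≈ $245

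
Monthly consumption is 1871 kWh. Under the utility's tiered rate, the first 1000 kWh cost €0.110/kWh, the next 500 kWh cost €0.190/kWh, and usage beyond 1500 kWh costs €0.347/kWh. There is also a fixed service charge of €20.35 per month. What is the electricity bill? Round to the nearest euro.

First 1000 kWh × €0.110 = €110.00
Next 500 kWh × €0.190 = €95.00
Remaining 371 kWh × €0.347 = €128.74
Energy charge = €333.74; + service €20.35 = €354.09 ≈ €354

€354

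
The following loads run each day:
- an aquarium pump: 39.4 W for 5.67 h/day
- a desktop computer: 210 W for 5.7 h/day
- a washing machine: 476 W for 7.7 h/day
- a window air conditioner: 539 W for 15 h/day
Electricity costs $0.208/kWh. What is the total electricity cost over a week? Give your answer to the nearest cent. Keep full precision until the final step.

$19.18

aquarium pump: 39.4 W × 5.67 h × 7 d = 1,564 Wh = 1.564 kWh
desktop computer: 210 W × 5.7 h × 7 d = 8,379 Wh = 8.379 kWh
washing machine: 476 W × 7.7 h × 7 d = 25,656 Wh = 25.66 kWh
window air conditioner: 539 W × 15 h × 7 d = 56,595 Wh = 56.59 kWh
Total energy = 1.564 + 8.379 + 25.66 + 56.59 = 92.19 kWh
Cost = 92.19 kWh × $0.208 = $19.18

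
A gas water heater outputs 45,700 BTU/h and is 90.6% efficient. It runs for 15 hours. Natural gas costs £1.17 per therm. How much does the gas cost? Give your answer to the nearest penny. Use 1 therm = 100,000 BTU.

Heat delivered = 45,700 BTU/h × 15 h = 685,500 BTU
Gas input = 685,500 / 0.906 = 756,623 BTU
= 756,623 / 100,000 = 7.566 therm
Cost = 7.566 × £1.17/therm = £8.85

£8.85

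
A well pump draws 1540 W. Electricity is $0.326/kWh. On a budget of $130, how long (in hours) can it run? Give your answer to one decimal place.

258.9 h

Energy budget = $130 / $0.326 per kWh = 398.8 kWh = 398,773 Wh
Runtime = 398,773 Wh / 1540 W = 258.9 h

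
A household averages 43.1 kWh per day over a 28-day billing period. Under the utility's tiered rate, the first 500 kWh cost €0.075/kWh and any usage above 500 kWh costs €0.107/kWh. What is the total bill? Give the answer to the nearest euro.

€113

Usage = 43.1 kWh/day × 28 days = 1206.8 kWh
First 500 kWh × €0.075 = €37.50
Remaining 706.8 kWh × €0.107 = €75.63
Total = €113.13 ≈ €113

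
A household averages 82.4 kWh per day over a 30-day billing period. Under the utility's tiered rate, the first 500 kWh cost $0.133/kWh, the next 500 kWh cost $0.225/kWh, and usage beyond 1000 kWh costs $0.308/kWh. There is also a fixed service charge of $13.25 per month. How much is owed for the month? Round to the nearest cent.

$645.63

Usage = 82.4 kWh/day × 30 days = 2472 kWh
First 500 kWh × $0.133 = $66.50
Next 500 kWh × $0.225 = $112.50
Remaining 1472 kWh × $0.308 = $453.38
Energy charge = $632.38; + service $13.25 = $645.63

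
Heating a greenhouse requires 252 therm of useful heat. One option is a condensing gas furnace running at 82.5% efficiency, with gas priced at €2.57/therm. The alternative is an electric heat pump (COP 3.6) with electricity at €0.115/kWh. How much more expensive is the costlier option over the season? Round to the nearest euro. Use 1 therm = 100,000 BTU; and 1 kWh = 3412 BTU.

Heat load = 252 therm × 100,000 = 25,200,000 BTU
Gas: input = 25,200,000 / 0.825 = 30,545,455 BTU = 305.5 therm → 305.5 × €2.57 = €785.02
Heat pump: 25,200,000 BTU / 3412 = 7,386 kWh heat; / 3.6 = 2,052 kWh in → × €0.115 = €235.93
Difference = |€785.02 − €235.93| = €549.09 ≈ €549

€549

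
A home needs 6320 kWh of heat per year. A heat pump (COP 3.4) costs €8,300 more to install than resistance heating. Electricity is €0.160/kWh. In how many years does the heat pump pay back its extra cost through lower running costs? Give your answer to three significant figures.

11.6 years

Resistance: 6320 kWh × €0.160 = €1,011.20/yr
Heat pump: 6320 / 3.4 = 1859 kWh in → × €0.160 = €297.41/yr
Annual savings = €713.79
Payback = €8,300 / €713.79 = 11.6 years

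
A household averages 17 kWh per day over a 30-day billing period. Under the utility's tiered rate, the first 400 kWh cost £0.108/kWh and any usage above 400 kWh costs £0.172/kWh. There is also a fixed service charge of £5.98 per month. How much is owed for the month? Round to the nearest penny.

Usage = 17 kWh/day × 30 days = 510 kWh
First 400 kWh × £0.108 = £43.20
Remaining 110 kWh × £0.172 = £18.92
Energy charge = £62.12; + service £5.98 = £68.10

£68.10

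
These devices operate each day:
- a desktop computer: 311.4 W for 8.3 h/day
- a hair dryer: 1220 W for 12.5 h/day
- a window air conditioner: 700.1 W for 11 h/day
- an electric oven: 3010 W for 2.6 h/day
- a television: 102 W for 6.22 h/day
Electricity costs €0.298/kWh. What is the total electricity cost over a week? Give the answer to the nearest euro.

desktop computer: 311.4 W × 8.3 h × 7 d = 18,092 Wh = 18.09 kWh
hair dryer: 1220 W × 12.5 h × 7 d = 106,750 Wh = 106.8 kWh
window air conditioner: 700.1 W × 11 h × 7 d = 53,908 Wh = 53.91 kWh
electric oven: 3010 W × 2.6 h × 7 d = 54,782 Wh = 54.78 kWh
television: 102 W × 6.22 h × 7 d = 4,441 Wh = 4.441 kWh
Total energy = 18.09 + 106.8 + 53.91 + 54.78 + 4.441 = 238 kWh
Cost = 238 kWh × €0.298 = €70.92 ≈ €71

€71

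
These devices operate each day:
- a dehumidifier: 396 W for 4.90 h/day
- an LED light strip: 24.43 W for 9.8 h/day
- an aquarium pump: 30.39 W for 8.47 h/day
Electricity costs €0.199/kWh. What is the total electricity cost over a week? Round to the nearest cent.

€3.40

dehumidifier: 396 W × 4.90 h × 7 d = 13,583 Wh = 13.58 kWh
LED light strip: 24.43 W × 9.8 h × 7 d = 1,676 Wh = 1.676 kWh
aquarium pump: 30.39 W × 8.47 h × 7 d = 1,802 Wh = 1.802 kWh
Total energy = 13.58 + 1.676 + 1.802 = 17.06 kWh
Cost = 17.06 kWh × €0.199 = €3.40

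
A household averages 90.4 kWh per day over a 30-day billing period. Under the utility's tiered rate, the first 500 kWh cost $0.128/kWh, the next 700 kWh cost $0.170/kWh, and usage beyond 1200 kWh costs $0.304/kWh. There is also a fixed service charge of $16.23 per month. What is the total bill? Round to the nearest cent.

Usage = 90.4 kWh/day × 30 days = 2712 kWh
First 500 kWh × $0.128 = $64.00
Next 700 kWh × $0.170 = $119.00
Remaining 1512 kWh × $0.304 = $459.65
Energy charge = $642.65; + service $16.23 = $658.88

$658.88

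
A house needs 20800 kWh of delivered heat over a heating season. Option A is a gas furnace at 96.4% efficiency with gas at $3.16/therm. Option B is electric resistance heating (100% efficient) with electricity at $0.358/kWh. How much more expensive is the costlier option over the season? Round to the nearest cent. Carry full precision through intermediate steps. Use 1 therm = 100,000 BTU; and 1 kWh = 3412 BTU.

Heat load = 20800 kWh × 3412 = 70,969,600 BTU
Gas: input = 70,969,600 / 0.964 = 73,619,917 BTU = 736.2 therm → 736.2 × $3.16 = $2,326.39
Electric: 70,969,600 BTU / 3412 = 20,800 kWh → × $0.358 = $7,446.40
Difference = |$2,326.39 − $7,446.40| = $5,120.01

$5120.01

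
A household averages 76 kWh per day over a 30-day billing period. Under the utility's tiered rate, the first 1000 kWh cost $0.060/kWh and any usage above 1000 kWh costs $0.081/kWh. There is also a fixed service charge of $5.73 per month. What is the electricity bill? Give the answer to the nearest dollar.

$169

Usage = 76 kWh/day × 30 days = 2280 kWh
First 1000 kWh × $0.060 = $60.00
Remaining 1280 kWh × $0.081 = $103.68
Energy charge = $163.68; + service $5.73 = $169.41 ≈ $169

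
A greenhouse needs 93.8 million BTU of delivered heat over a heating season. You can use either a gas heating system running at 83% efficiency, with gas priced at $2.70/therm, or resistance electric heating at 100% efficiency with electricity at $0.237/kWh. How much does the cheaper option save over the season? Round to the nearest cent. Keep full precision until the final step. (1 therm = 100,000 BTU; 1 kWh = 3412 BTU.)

Heat load = 93.8 × 10⁶ BTU = 93,800,000 BTU
Gas: input = 93,800,000 / 0.83 = 113,012,048 BTU = 1,130 therm → 1,130 × $2.70 = $3,051.33
Electric: 93,800,000 BTU / 3412 = 27,490 kWh → × $0.237 = $6,515.42
Difference = |$3,051.33 − $6,515.42| = $3,464.09

$3464.09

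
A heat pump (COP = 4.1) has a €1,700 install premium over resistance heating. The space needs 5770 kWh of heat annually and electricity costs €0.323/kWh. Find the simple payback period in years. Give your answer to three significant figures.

1.21 years

Resistance: 5770 kWh × €0.323 = €1,863.71/yr
Heat pump: 5770 / 4.1 = 1407 kWh in → × €0.323 = €454.56/yr
Annual savings = €1,409.15
Payback = €1,700 / €1,409.15 = 1.21 years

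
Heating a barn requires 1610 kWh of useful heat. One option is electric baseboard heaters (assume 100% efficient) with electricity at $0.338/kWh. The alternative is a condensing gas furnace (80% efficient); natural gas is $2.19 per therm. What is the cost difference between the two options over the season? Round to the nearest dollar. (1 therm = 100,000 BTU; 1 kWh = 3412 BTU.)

$394

Heat load = 1610 kWh × 3412 = 5,493,320 BTU
Gas: input = 5,493,320 / 0.80 = 6,866,650 BTU = 68.67 therm → 68.67 × $2.19 = $150.38
Electric: 5,493,320 BTU / 3412 = 1,610 kWh → × $0.338 = $544.18
Difference = |$150.38 − $544.18| = $393.80 ≈ $394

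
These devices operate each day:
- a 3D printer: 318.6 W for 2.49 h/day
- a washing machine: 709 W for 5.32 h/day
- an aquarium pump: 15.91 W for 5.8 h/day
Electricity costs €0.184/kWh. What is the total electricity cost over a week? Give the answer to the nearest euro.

€6

3D printer: 318.6 W × 2.49 h × 7 d = 5,553 Wh = 5.553 kWh
washing machine: 709 W × 5.32 h × 7 d = 26,403 Wh = 26.4 kWh
aquarium pump: 15.91 W × 5.8 h × 7 d = 646 Wh = 0.6459 kWh
Total energy = 5.553 + 26.4 + 0.6459 = 32.6 kWh
Cost = 32.6 kWh × €0.184 = €6.00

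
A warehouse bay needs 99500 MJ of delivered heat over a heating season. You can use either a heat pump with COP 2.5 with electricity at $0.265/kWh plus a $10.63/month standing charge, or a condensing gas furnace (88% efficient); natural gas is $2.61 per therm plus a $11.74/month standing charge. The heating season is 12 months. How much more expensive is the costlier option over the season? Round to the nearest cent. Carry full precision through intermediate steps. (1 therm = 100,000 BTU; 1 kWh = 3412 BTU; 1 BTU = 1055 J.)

$119.45

Heat load = 99500 MJ = 99,500,000,000 J / 1055 = 94,312,796 BTU
Gas: input = 94,312,796 / 0.88 = 107,173,632 BTU = 1,072 therm → 1,072 × $2.61 = $2,797.23; + 12 × $11.74 standing = $2,938.11
Heat pump: 94,312,796 BTU / 3412 = 27,640 kWh heat; / 2.5 = 11,060 kWh in → × $0.265 = $2,930.00; + 12 × $10.63 standing = $3,057.56
Difference = |$2,938.11 − $3,057.56| = $119.45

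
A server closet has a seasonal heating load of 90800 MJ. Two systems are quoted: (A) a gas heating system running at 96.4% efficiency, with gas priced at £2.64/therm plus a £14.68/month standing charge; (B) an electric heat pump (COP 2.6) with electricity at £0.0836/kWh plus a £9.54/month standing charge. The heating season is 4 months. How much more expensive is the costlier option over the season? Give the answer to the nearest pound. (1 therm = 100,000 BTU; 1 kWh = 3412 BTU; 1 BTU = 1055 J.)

£1566

Heat load = 90800 MJ = 90,800,000,000 J / 1055 = 86,066,351 BTU
Gas: input = 86,066,351 / 0.964 = 89,280,447 BTU = 892.8 therm → 892.8 × £2.64 = £2,357.00; + 4 × £14.68 standing = £2,415.72
Heat pump: 86,066,351 BTU / 3412 = 25,220 kWh heat; / 2.6 = 9,702 kWh in → × £0.0836 = £811.07; + 4 × £9.54 standing = £849.23
Difference = |£2,415.72 − £849.23| = £1,566.50 ≈ £1566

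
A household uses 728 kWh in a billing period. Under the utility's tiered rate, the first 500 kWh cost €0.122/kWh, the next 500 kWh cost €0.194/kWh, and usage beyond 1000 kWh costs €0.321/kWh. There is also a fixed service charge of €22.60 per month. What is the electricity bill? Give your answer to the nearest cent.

€127.83

First 500 kWh × €0.122 = €61.00
Next 228 kWh × €0.194 = €44.23
Remaining tier: 0 kWh (not reached)
Energy charge = €105.23; + service €22.60 = €127.83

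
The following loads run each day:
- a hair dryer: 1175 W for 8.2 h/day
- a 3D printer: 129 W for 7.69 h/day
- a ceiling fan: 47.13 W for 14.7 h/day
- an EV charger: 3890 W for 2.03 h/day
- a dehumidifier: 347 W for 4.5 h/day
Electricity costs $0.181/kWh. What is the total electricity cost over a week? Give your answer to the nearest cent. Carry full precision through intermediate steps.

$26.33

hair dryer: 1175 W × 8.2 h × 7 d = 67,445 Wh = 67.44 kWh
3D printer: 129 W × 7.69 h × 7 d = 6,944 Wh = 6.944 kWh
ceiling fan: 47.13 W × 14.7 h × 7 d = 4,850 Wh = 4.85 kWh
EV charger: 3890 W × 2.03 h × 7 d = 55,277 Wh = 55.28 kWh
dehumidifier: 347 W × 4.5 h × 7 d = 10,930 Wh = 10.93 kWh
Total energy = 67.44 + 6.944 + 4.85 + 55.28 + 10.93 = 145.4 kWh
Cost = 145.4 kWh × $0.181 = $26.33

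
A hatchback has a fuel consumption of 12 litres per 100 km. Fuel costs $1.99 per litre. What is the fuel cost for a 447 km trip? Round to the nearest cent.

Fuel = 12 L/100 km × 447 km / 100 = 53.64 L
Cost = 53.64 L × $1.99/L = $106.74

$106.74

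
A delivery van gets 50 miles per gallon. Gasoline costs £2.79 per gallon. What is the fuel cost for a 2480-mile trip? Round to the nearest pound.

Fuel = 2480 mi / 50 mpg = 49.6 gal
Cost = 49.6 gal × £2.79/gal = £138.38 ≈ £138

£138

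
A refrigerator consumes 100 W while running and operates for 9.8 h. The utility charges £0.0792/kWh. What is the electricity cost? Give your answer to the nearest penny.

£0.08

Energy = 100 W × 9.8 h = 980 Wh = 0.98 kWh
Cost = 0.98 kWh × £0.0792/kWh = £0.08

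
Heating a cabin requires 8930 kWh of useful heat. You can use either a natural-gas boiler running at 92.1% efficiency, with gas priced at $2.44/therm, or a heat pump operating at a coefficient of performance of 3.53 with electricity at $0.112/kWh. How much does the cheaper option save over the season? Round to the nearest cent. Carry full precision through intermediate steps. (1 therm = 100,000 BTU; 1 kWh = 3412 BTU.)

Heat load = 8930 kWh × 3412 = 30,469,160 BTU
Gas: input = 30,469,160 / 0.921 = 33,082,693 BTU = 330.8 therm → 330.8 × $2.44 = $807.22
Heat pump: 30,469,160 BTU / 3412 = 8,930 kWh heat; / 3.53 = 2,530 kWh in → × $0.112 = $283.33
Difference = |$807.22 − $283.33| = $523.89

$523.89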